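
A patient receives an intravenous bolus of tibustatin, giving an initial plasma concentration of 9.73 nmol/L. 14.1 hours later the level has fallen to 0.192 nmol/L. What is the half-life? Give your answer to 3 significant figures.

2.49 hours

A/A₀ = 0.192/9.73 ≈ 0.019733.
n = log₂(50.677) ≈ 5.6633 half-lives elapsed in 14.1 hours.
t½ = 14.1/5.6633 ≈ 2.4897 hours.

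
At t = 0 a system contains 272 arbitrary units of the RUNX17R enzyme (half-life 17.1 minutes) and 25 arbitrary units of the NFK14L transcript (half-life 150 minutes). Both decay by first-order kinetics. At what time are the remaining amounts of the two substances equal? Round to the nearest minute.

Set 272·(1/2)^(t/17.1) = 25·(1/2)^(t/150).
Taking log₂: log₂(272/25) = t·(1/17.1 − 1/150).
log₂(10.88) = 3.4436; 1/17.1 − 1/150 = 0.051813.
t = 3.4436 / 0.051813 ≈ 66.462 minutes.

66 minutes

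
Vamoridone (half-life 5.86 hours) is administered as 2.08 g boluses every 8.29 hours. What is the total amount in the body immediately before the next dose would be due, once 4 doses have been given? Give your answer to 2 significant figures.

1.2 g

The 4 doses were given 33.16, 24.87, 16.58, 8.29 hours ago.
Total = 2.08·(1/2)^(33.16/5.86) + 2.08·(1/2)^(24.87/5.86) + 2.08·(1/2)^(16.58/5.86) + 2.08·(1/2)^(8.29/5.86)
      = 0.041174 + 0.10977 + 0.29265 + 0.7802 ≈ 1.2238 g.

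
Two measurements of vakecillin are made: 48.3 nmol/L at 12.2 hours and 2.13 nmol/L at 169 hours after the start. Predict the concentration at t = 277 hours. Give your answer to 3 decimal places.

Over Δt = 169 − 12.2 = 156.8 hours, the level fell by a factor of 48.3/2.13 ≈ 22.676.
n = log₂(22.676) ≈ 4.5031 half-lives, so t½ = 156.8/4.5031 ≈ 34.82 hours.
From t = 169 to t = 277: 2.13 × (1/2)^((277−169)/34.82) ≈ 0.24814 nmol/L.

0.248 nmol/L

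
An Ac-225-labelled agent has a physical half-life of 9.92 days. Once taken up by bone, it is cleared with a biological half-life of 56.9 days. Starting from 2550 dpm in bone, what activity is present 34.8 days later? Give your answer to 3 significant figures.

1/t_eff = 1/t_phys + 1/t_biol = 1/9.92 + 1/56.9 = 0.11838 per day.
t_eff = 9.92 × 56.9 / (9.92 + 56.9) ≈ 8.4473 days.
Remaining = 2550 × (1/2)^(34.8/8.4473) = 2550 × (1/2)^4.1197 ≈ 146.69 dpm.

147 dpm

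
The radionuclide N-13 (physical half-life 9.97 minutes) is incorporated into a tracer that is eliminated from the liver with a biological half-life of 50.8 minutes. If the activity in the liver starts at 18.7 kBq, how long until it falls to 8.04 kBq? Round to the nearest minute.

1/t_eff = 1/t_phys + 1/t_biol = 1/9.97 + 1/50.8 = 0.11999 per minute.
t_eff = 9.97 × 50.8 / (9.97 + 50.8) ≈ 8.3343 minutes.
n = log₂(18.7/8.04) ≈ 1.2178; t = 1.2178 × 8.3343 ≈ 10.149 minutes.

10 minutes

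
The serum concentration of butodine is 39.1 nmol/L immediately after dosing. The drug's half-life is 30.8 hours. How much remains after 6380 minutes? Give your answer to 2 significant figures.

Convert the elapsed time: 6380 minutes = 106.333 hours.
Number of half-lives: n = 106.333/30.8 ≈ 3.4524.
Remaining = 39.1 × (1/2)^3.4524 = 39.1 × 0.091354 ≈ 3.572 nmol/L.

3.6 nmol/L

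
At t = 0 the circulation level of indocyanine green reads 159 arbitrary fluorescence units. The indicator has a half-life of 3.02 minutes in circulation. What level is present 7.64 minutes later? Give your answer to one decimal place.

Number of half-lives: n = 7.64/3.02 ≈ 2.5298.
Remaining = 159 × (1/2)^2.5298 = 159 × 0.17316 ≈ 27.533 arbitrary fluorescence units.

27.5 arbitrary fluorescence units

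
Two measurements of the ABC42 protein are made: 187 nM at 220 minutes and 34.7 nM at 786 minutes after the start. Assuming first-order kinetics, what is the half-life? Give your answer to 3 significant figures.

233 minutes

Over Δt = 786 − 220 = 566 minutes, the level fell by a factor of 187/34.7 ≈ 5.389.
n = log₂(5.389) ≈ 2.43 half-lives, so t½ = 566/2.43 ≈ 232.92 minutes.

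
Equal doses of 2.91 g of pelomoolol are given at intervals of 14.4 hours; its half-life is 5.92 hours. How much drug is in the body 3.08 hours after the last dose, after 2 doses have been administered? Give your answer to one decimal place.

2.4 g

The 2 doses were given 17.48, 3.08 hours ago.
Total = 2.91·(1/2)^(17.48/5.92) + 2.91·(1/2)^(3.08/5.92)
      = 0.37587 + 2.029 ≈ 2.4048 g.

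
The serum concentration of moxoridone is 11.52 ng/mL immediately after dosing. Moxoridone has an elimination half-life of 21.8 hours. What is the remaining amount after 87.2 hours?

0.72 ng/mL

Elapsed time is 4 half-lives (87.2/21.8).
Each half-life halves the amount: 11.52 × (1/2)^4 = 11.52/16 = 0.72 ng/mL.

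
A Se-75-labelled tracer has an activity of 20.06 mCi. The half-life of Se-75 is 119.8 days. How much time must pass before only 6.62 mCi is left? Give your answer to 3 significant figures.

Fraction remaining = 6.62/20.06 ≈ 0.33001.
n = log₂(20.06/6.62) = ln(3.0302)/ln 2 ≈ 1.5994 half-lives.
t = n × t½ = 1.5994 × 119.8 ≈ 191.61 days.

192 days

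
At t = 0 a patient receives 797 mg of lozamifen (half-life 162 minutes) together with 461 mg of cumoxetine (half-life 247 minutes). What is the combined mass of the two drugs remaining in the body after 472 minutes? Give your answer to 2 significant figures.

lozamifen: 797 × (1/2)^(472/162) = 797 × (1/2)^2.9136 ≈ 105.78 mg.
cumoxetine: 461 × (1/2)^(472/247) = 461 × (1/2)^1.9109 ≈ 122.59 mg.
Total = 105.78 + 122.59 ≈ 228.36 mg.

230 mg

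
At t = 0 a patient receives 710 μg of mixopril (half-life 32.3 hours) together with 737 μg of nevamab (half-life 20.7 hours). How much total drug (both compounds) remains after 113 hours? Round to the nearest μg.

mixopril: 710 × (1/2)^(113/32.3) = 710 × (1/2)^3.4985 ≈ 62.823 μg.
nevamab: 737 × (1/2)^(113/20.7) = 737 × (1/2)^5.4589 ≈ 16.756 μg.
Total = 62.823 + 16.756 ≈ 79.579 μg.

80 μg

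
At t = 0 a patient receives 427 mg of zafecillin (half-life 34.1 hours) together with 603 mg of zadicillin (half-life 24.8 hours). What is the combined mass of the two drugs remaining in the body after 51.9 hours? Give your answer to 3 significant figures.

zafecillin: 427 × (1/2)^(51.9/34.1) = 427 × (1/2)^1.522 ≈ 148.68 mg.
zadicillin: 603 × (1/2)^(51.9/24.8) = 603 × (1/2)^2.0927 ≈ 141.36 mg.
Total = 148.68 + 141.36 ≈ 290.05 mg.

290 mg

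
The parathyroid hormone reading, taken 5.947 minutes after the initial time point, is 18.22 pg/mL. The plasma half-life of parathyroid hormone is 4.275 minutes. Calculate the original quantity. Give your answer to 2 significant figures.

Number of half-lives elapsed: n = 5.947/4.275 ≈ 1.3911.
A₀ = A × 2^n = 18.22 × 2^1.3911 = 18.22 × 2.6228 ≈ 47.788 pg/mL.

48 pg/mL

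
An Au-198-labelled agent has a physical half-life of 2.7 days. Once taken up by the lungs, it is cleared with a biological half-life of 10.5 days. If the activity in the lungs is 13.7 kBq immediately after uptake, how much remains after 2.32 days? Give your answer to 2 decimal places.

6.48 kBq

1/t_eff = 1/t_phys + 1/t_biol = 1/2.7 + 1/10.5 = 0.46561 per day.
t_eff = 2.7 × 10.5 / (2.7 + 10.5) ≈ 2.1477 days.
Remaining = 13.7 × (1/2)^(2.32/2.1477) = 13.7 × (1/2)^1.0802 ≈ 6.4795 kBq.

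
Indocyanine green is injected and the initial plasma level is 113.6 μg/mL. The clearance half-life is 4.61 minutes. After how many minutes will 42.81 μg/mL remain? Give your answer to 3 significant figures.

Fraction remaining = 42.81/113.6 ≈ 0.37685.
n = log₂(113.6/42.81) = ln(2.6536)/ln 2 ≈ 1.4079 half-lives.
t = n × t½ = 1.4079 × 4.61 ≈ 6.4906 minutes.

6.49 minutes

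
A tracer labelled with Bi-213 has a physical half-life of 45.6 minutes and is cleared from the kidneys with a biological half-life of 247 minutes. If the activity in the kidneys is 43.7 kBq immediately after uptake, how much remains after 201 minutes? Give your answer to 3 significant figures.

1.17 kBq

1/t_eff = 1/t_phys + 1/t_biol = 1/45.6 + 1/247 = 0.025978 per minute.
t_eff = 45.6 × 247 / (45.6 + 247) ≈ 38.494 minutes.
Remaining = 43.7 × (1/2)^(201/38.494) = 43.7 × (1/2)^5.2217 ≈ 1.1711 kBq.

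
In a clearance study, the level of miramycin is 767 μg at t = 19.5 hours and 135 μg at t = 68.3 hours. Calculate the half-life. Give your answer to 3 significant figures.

Over Δt = 68.3 − 19.5 = 48.8 hours, the level fell by a factor of 767/135 ≈ 5.6815.
n = log₂(5.6815) ≈ 2.5063 half-lives, so t½ = 48.8/2.5063 ≈ 19.471 hours.

19.5 hours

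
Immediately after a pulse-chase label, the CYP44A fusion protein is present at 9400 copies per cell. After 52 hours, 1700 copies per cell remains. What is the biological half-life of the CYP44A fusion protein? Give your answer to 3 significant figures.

A/A₀ = 1700/9400 ≈ 0.18085.
n = log₂(5.5294) ≈ 2.4671 half-lives elapsed in 52 hours.
t½ = 52/2.4671 ≈ 21.077 hours.

21.1 hours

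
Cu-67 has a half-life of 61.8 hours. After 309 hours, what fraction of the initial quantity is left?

0.03125

n = 309/61.8 ≈ 5 half-lives.
Fraction remaining = (1/2)^5 ≈ 0.03125.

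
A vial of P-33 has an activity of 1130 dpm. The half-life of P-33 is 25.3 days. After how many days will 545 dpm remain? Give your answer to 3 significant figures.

26.6 days

Fraction remaining = 545/1130 ≈ 0.4823.
n = log₂(1130/545) = ln(2.0734)/ln 2 ≈ 1.052 half-lives.
t = n × t½ = 1.052 × 25.3 ≈ 26.615 days.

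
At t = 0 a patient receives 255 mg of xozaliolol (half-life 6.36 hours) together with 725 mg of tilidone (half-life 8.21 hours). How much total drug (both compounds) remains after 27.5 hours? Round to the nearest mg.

xozaliolol: 255 × (1/2)^(27.5/6.36) = 255 × (1/2)^4.3239 ≈ 12.733 mg.
tilidone: 725 × (1/2)^(27.5/8.21) = 725 × (1/2)^3.3496 ≈ 71.124 mg.
Total = 12.733 + 71.124 ≈ 83.857 mg.

84 mg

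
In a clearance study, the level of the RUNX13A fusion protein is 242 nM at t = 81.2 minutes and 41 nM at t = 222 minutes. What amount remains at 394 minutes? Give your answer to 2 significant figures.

4.7 nM

Over Δt = 222 − 81.2 = 140.8 minutes, the level fell by a factor of 242/41 ≈ 5.9024.
n = log₂(5.9024) ≈ 2.5613 half-lives, so t½ = 140.8/2.5613 ≈ 54.972 minutes.
From t = 222 to t = 394: 41 × (1/2)^((394−222)/54.972) ≈ 4.687 nM.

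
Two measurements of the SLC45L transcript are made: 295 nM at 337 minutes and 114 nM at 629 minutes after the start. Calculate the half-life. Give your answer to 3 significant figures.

213 minutes

Over Δt = 629 − 337 = 292 minutes, the level fell by a factor of 295/114 ≈ 2.5877.
n = log₂(2.5877) ≈ 1.3717 half-lives, so t½ = 292/1.3717 ≈ 212.88 minutes.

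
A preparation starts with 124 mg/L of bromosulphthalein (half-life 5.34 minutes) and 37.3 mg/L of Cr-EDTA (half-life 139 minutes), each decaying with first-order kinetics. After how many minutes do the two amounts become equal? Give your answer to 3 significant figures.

Set 124·(1/2)^(t/5.34) = 37.3·(1/2)^(t/139).
Taking log₂: log₂(124/37.3) = t·(1/5.34 − 1/139).
log₂(3.3244) = 1.7331; 1/5.34 − 1/139 = 0.18007.
t = 1.7331 / 0.18007 ≈ 9.6245 minutes.

9.62 minutes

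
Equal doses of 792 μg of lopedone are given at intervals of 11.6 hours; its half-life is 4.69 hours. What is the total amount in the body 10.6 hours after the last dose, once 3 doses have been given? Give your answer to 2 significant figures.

200 μg

The 3 doses were given 33.8, 22.2, 10.6 hours ago.
Total = 792·(1/2)^(33.8/4.69) + 792·(1/2)^(22.2/4.69) + 792·(1/2)^(10.6/4.69)
      = 5.3611 + 29.772 + 165.33 ≈ 200.47 μg.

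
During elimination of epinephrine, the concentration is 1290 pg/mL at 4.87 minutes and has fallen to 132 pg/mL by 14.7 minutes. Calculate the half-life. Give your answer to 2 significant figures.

3.0 minutes

Over Δt = 14.7 − 4.87 = 9.83 minutes, the level fell by a factor of 1290/132 ≈ 9.7727.
n = log₂(9.7727) ≈ 3.2888 half-lives, so t½ = 9.83/3.2888 ≈ 2.989 minutes.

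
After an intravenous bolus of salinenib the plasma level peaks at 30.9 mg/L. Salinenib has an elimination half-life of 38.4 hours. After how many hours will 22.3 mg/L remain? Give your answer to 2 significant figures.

Fraction remaining = 22.3/30.9 ≈ 0.72168.
n = log₂(30.9/22.3) = ln(1.3857)/ln 2 ≈ 0.47056 half-lives.
t = n × t½ = 0.47056 × 38.4 ≈ 18.07 hours.

18 hours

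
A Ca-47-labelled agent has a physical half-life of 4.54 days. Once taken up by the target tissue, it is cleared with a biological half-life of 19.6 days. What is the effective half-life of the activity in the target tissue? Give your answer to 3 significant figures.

1/t_eff = 1/t_phys + 1/t_biol = 1/4.54 + 1/19.6 = 0.27128 per day.
t_eff = 4.54 × 19.6 / (4.54 + 19.6) ≈ 3.6862 days.

3.69 days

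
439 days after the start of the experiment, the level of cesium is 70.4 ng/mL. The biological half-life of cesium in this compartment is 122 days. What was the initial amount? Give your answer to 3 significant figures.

Number of half-lives elapsed: n = 439/122 ≈ 3.5984.
A₀ = A × 2^n = 70.4 × 2^3.5984 = 70.4 × 12.112 ≈ 852.68 ng/mL.

853 ng/mL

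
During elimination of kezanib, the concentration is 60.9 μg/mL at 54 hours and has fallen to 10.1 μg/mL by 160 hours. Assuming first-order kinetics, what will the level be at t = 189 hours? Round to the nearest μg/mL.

6 μg/mL

Over Δt = 160 − 54 = 106 hours, the level fell by a factor of 60.9/10.1 ≈ 6.0297.
n = log₂(6.0297) ≈ 2.5921 half-lives, so t½ = 106/2.5921 ≈ 40.894 hours.
From t = 160 to t = 189: 10.1 × (1/2)^((189−160)/40.894) ≈ 6.1779 μg/mL.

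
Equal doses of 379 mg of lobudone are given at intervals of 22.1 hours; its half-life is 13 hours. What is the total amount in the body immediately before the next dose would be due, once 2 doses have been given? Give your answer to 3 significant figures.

The 2 doses were given 44.2, 22.1 hours ago.
Total = 379·(1/2)^(44.2/13) + 379·(1/2)^(22.1/13)
      = 35.904 + 116.65 ≈ 152.55 mg.

153 mg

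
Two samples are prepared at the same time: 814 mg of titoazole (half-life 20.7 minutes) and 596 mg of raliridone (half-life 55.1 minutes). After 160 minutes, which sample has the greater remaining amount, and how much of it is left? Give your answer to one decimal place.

titoazole: 814 × (1/2)^7.7295 ≈ 3.8355 mg.
raliridone: 596 × (1/2)^2.9038 ≈ 79.636 mg.
Raliridone has more remaining, at ≈ 79.636 mg.

raliridone, 79.6 mg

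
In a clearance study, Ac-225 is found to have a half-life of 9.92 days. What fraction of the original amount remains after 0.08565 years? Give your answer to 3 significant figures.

0.08565 years = 31.2623 days.
n = 31.2623/9.92 ≈ 3.1514 half-lives.
Fraction remaining = (1/2)^3.1514 ≈ 0.11254.

0.113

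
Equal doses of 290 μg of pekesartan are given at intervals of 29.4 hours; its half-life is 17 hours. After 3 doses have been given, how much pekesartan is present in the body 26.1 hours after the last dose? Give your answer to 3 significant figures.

139 μg

The 3 doses were given 84.9, 55.5, 26.1 hours ago.
Total = 290·(1/2)^(84.9/17) + 290·(1/2)^(55.5/17) + 290·(1/2)^(26.1/17)
      = 9.0995 + 30.173 + 100.05 ≈ 139.33 μg.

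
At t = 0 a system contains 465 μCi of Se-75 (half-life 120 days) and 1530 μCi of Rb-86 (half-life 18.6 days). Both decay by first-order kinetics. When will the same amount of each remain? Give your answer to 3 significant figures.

37.8 days

Set 465·(1/2)^(t/120) = 1530·(1/2)^(t/18.6).
Taking log₂: log₂(465/1530) = t·(1/120 − 1/18.6).
log₂(0.30392) = -1.7182; 1/120 − 1/18.6 = -0.04543.
t = -1.7182 / -0.04543 ≈ 37.821 days.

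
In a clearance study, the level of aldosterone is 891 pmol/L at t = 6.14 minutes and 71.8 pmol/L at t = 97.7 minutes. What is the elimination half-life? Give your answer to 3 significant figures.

25.2 minutes

Over Δt = 97.7 − 6.14 = 91.56 minutes, the level fell by a factor of 891/71.8 ≈ 12.409.
n = log₂(12.409) ≈ 3.6334 half-lives, so t½ = 91.56/3.6334 ≈ 25.2 minutes.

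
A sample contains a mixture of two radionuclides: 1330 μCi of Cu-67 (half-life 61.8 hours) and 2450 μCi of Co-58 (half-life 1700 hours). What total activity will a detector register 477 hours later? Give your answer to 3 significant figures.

2020 μCi

Cu-67: 1330 × (1/2)^(477/61.8) = 1330 × (1/2)^7.7184 ≈ 6.3149 μCi.
Co-58: 2450 × (1/2)^(477/1700) = 2450 × (1/2)^0.28059 ≈ 2017 μCi.
Total = 6.3149 + 2017 ≈ 2023.3 μCi.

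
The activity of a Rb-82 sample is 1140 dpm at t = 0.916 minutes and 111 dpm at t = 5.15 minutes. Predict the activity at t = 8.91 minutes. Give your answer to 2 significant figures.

Over Δt = 5.15 − 0.916 = 4.234 minutes, the level fell by a factor of 1140/111 ≈ 10.27.
n = log₂(10.27) ≈ 3.3604 half-lives, so t½ = 4.234/3.3604 ≈ 1.26 minutes.
From t = 5.15 to t = 8.91: 111 × (1/2)^((8.91−5.15)/1.26) ≈ 14.028 dpm.

14 dpm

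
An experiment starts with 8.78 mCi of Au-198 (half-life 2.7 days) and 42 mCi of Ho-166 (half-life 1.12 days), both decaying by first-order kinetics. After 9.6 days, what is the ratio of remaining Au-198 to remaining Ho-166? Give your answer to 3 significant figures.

6.76

Au-198: 8.78 × (1/2)^(9.6/2.7) = 8.78 × (1/2)^3.5556 ≈ 0.74673 mCi.
Ho-166: 42 × (1/2)^(9.6/1.12) = 42 × (1/2)^8.5714 ≈ 0.11041 mCi.
Ratio ≈ 0.74673 / 0.11041 ≈ 6.7635.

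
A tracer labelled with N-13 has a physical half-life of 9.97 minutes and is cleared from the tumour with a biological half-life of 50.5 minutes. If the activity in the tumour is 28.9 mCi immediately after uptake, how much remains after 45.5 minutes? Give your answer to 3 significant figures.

1/t_eff = 1/t_phys + 1/t_biol = 1/9.97 + 1/50.5 = 0.1201 per minute.
t_eff = 9.97 × 50.5 / (9.97 + 50.5) ≈ 8.3262 minutes.
Remaining = 28.9 × (1/2)^(45.5/8.3262) = 28.9 × (1/2)^5.4647 ≈ 0.65443 mCi.

0.654 mCi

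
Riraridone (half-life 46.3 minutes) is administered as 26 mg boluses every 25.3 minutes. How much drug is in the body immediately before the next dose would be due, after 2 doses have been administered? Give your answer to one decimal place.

The 2 doses were given 50.6, 25.3 minutes ago.
Total = 26·(1/2)^(50.6/46.3) + 26·(1/2)^(25.3/46.3)
      = 12.19 + 17.802 ≈ 29.992 mg.

30.0 mg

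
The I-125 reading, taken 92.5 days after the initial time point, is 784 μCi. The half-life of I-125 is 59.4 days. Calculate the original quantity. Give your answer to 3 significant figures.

Number of half-lives elapsed: n = 92.5/59.4 ≈ 1.5572.
A₀ = A × 2^n = 784 × 2^1.5572 = 784 × 2.9429 ≈ 2307.2 μCi.

2310 μCi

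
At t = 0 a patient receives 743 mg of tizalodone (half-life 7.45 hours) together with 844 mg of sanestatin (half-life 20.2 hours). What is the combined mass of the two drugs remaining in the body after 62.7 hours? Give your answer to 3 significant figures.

tizalodone: 743 × (1/2)^(62.7/7.45) = 743 × (1/2)^8.4161 ≈ 2.1751 mg.
sanestatin: 844 × (1/2)^(62.7/20.2) = 844 × (1/2)^3.104 ≈ 98.165 mg.
Total = 2.1751 + 98.165 ≈ 100.34 mg.

100 mg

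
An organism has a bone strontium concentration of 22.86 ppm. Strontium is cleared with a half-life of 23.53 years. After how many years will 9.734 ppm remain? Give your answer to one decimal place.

29.0 years

Fraction remaining = 9.734/22.86 ≈ 0.42581.
n = log₂(22.86/9.734) = ln(2.3485)/ln 2 ≈ 1.2317 half-lives.
t = n × t½ = 1.2317 × 23.53 ≈ 28.982 years.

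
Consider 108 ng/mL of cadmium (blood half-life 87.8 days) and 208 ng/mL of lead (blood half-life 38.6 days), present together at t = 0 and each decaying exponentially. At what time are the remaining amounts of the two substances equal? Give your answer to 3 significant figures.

65.1 days

Set 108·(1/2)^(t/87.8) = 208·(1/2)^(t/38.6).
Taking log₂: log₂(108/208) = t·(1/87.8 − 1/38.6).
log₂(0.51923) = -0.94555; 1/87.8 − 1/38.6 = -0.014517.
t = -0.94555 / -0.014517 ≈ 65.133 days.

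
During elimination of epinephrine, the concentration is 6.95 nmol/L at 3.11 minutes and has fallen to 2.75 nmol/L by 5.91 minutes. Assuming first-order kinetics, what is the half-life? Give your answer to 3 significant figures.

Over Δt = 5.91 − 3.11 = 2.8 minutes, the level fell by a factor of 6.95/2.75 ≈ 2.5273.
n = log₂(2.5273) ≈ 1.3376 half-lives, so t½ = 2.8/1.3376 ≈ 2.0933 minutes.

2.09 minutes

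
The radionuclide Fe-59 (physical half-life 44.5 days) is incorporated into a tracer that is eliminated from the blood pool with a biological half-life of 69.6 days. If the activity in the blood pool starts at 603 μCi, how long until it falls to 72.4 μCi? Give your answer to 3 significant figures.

83.0 days

1/t_eff = 1/t_phys + 1/t_biol = 1/44.5 + 1/69.6 = 0.03684 per day.
t_eff = 44.5 × 69.6 / (44.5 + 69.6) ≈ 27.145 days.
n = log₂(603/72.4) ≈ 3.0581; t = 3.0581 × 27.145 ≈ 83.011 days.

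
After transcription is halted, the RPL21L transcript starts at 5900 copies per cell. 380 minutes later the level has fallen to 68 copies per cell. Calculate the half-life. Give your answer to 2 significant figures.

59 minutes

A/A₀ = 68/5900 ≈ 0.011525.
n = log₂(86.765) ≈ 6.439 half-lives elapsed in 380 minutes.
t½ = 380/6.439 ≈ 59.015 minutes.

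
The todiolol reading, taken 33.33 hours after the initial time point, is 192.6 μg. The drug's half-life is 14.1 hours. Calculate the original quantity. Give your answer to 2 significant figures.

Number of half-lives elapsed: n = 33.33/14.1 ≈ 2.3638.
A₀ = A × 2^n = 192.6 × 2^2.3638 = 192.6 × 5.1473 ≈ 991.38 μg.

990 μg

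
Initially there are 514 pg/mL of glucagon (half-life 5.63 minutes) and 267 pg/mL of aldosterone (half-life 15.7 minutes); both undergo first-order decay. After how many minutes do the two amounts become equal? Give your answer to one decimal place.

8.3 minutes

Set 514·(1/2)^(t/5.63) = 267·(1/2)^(t/15.7).
Taking log₂: log₂(514/267) = t·(1/5.63 − 1/15.7).
log₂(1.9251) = 0.94493; 1/5.63 − 1/15.7 = 0.11393.
t = 0.94493 / 0.11393 ≈ 8.2943 minutes.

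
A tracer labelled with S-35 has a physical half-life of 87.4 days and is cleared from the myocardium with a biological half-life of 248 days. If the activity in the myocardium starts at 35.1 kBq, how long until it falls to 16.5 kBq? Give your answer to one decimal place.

1/t_eff = 1/t_phys + 1/t_biol = 1/87.4 + 1/248 = 0.015474 per day.
t_eff = 87.4 × 248 / (87.4 + 248) ≈ 64.625 days.
n = log₂(35.1/16.5) ≈ 1.089; t = 1.089 × 64.625 ≈ 70.377 days.

70.4 days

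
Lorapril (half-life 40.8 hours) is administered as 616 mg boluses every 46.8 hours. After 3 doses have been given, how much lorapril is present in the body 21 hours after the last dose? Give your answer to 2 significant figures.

The 3 doses were given 114.6, 67.8, 21 hours ago.
Total = 616·(1/2)^(114.6/40.8) + 616·(1/2)^(67.8/40.8) + 616·(1/2)^(21/40.8)
      = 87.91 + 194.69 + 431.16 ≈ 713.76 mg.

710 mg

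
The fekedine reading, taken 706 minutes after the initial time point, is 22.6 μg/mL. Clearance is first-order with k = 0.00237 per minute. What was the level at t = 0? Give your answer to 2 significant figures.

t½ = ln 2 / k = 0.69315 / 0.00237 ≈ 292.47 minutes.
Number of half-lives elapsed: n = 706/292.47 ≈ 2.4139.
A₀ = A × 2^n = 22.6 × 2^2.4139 = 22.6 × 5.3293 ≈ 120.44 μg/mL.

120 μg/mL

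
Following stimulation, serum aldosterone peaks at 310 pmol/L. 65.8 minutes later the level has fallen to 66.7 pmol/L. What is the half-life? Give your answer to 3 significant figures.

29.7 minutes

A/A₀ = 66.7/310 ≈ 0.21516.
n = log₂(4.6477) ≈ 2.2165 half-lives elapsed in 65.8 minutes.
t½ = 65.8/2.2165 ≈ 29.686 minutes.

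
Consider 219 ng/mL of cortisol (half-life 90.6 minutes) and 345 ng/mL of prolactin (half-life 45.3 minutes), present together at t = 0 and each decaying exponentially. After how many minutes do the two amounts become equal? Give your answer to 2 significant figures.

59 minutes

Set 219·(1/2)^(t/90.6) = 345·(1/2)^(t/45.3).
Taking log₂: log₂(219/345) = t·(1/90.6 − 1/45.3).
log₂(0.63478) = -0.65567; 1/90.6 − 1/45.3 = -0.011038.
t = -0.65567 / -0.011038 ≈ 59.403 minutes.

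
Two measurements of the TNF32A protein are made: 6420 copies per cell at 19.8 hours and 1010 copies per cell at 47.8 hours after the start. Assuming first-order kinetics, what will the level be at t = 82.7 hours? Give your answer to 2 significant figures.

Over Δt = 47.8 − 19.8 = 28 hours, the level fell by a factor of 6420/1010 ≈ 6.3564.
n = log₂(6.3564) ≈ 2.6682 half-lives, so t½ = 28/2.6682 ≈ 10.494 hours.
From t = 47.8 to t = 82.7: 1010 × (1/2)^((82.7−47.8)/10.494) ≈ 100.73 copies per cell.

100 copies per cell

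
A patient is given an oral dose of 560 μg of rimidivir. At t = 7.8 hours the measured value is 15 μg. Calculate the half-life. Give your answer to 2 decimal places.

A/A₀ = 15/560 ≈ 0.026786.
n = log₂(37.333) ≈ 5.2224 half-lives elapsed in 7.8 hours.
t½ = 7.8/5.2224 ≈ 1.4936 hours.

1.49 hours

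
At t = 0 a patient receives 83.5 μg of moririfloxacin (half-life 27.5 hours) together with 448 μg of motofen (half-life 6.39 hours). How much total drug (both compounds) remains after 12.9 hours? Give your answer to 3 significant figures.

171 μg

moririfloxacin: 83.5 × (1/2)^(12.9/27.5) = 83.5 × (1/2)^0.46909 ≈ 60.322 μg.
motofen: 448 × (1/2)^(12.9/6.39) = 448 × (1/2)^2.0188 ≈ 110.55 μg.
Total = 60.322 + 110.55 ≈ 170.87 μg.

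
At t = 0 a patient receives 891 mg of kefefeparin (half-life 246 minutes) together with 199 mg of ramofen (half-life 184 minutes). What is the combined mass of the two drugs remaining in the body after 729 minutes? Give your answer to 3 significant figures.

127 mg

kefefeparin: 891 × (1/2)^(729/246) = 891 × (1/2)^2.9634 ≈ 114.24 mg.
ramofen: 199 × (1/2)^(729/184) = 199 × (1/2)^3.962 ≈ 12.77 mg.
Total = 114.24 + 12.77 ≈ 127.01 mg.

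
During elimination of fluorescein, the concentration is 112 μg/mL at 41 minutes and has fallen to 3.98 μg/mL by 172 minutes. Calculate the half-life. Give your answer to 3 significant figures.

27.2 minutes

Over Δt = 172 − 41 = 131 minutes, the level fell by a factor of 112/3.98 ≈ 28.141.
n = log₂(28.141) ≈ 4.8146 half-lives, so t½ = 131/4.8146 ≈ 27.209 minutes.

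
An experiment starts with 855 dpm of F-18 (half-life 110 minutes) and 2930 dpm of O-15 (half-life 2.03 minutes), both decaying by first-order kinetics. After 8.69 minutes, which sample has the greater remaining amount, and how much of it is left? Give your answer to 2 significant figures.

F-18, 810 dpm

F-18: 855 × (1/2)^0.079 ≈ 809.44 dpm.
O-15: 2930 × (1/2)^4.2808 ≈ 150.74 dpm.
F-18 has more remaining, at ≈ 809.44 dpm.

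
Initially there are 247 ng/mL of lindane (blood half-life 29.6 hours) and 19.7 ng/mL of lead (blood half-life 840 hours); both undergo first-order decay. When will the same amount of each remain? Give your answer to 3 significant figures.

Set 247·(1/2)^(t/29.6) = 19.7·(1/2)^(t/840).
Taking log₂: log₂(247/19.7) = t·(1/29.6 − 1/840).
log₂(12.538) = 3.6482; 1/29.6 − 1/840 = 0.032593.
t = 3.6482 / 0.032593 ≈ 111.93 hours.

112 hours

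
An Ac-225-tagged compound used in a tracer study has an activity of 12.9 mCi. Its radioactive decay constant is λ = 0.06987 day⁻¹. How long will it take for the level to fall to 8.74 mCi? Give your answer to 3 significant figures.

t½ = ln 2 / λ = 0.69315 / 0.06987 ≈ 9.9205 days.
Fraction remaining = 8.74/12.9 ≈ 0.67752.
n = log₂(12.9/8.74) = ln(1.476)/ln 2 ≈ 0.56167 half-lives.
t = n × t½ = 0.56167 × 9.9205 ≈ 5.572 days.

5.57 days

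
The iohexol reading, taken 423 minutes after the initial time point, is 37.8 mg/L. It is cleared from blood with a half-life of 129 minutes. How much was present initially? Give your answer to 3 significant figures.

367 mg/L

Number of half-lives elapsed: n = 423/129 ≈ 3.2791.
A₀ = A × 2^n = 37.8 × 2^3.2791 = 37.8 × 9.7073 ≈ 366.94 mg/L.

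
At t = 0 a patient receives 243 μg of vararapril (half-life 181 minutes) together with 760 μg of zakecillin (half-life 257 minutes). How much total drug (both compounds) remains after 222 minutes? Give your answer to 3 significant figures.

vararapril: 243 × (1/2)^(222/181) = 243 × (1/2)^1.2265 ≈ 103.85 μg.
zakecillin: 760 × (1/2)^(222/257) = 760 × (1/2)^0.86381 ≈ 417.62 μg.
Total = 103.85 + 417.62 ≈ 521.46 μg.

521 μg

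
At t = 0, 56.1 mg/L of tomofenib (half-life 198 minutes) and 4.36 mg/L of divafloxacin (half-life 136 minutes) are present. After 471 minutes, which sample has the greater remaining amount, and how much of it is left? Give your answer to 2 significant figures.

tomofenib, 11 mg/L

tomofenib: 56.1 × (1/2)^2.3788 ≈ 10.786 mg/L.
divafloxacin: 4.36 × (1/2)^3.4632 ≈ 0.39532 mg/L.
Tomofenib has more remaining, at ≈ 10.786 mg/L.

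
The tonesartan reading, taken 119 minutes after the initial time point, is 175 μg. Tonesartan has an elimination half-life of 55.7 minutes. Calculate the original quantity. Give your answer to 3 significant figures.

769 μg

Number of half-lives elapsed: n = 119/55.7 ≈ 2.1364.
A₀ = A × 2^n = 175 × 2^2.1364 = 175 × 4.3968 ≈ 769.44 μg.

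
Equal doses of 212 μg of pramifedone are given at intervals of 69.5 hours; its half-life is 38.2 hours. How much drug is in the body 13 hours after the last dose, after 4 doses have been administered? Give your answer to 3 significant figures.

232 μg

The 4 doses were given 221.5, 152, 82.5, 13 hours ago.
Total = 212·(1/2)^(221.5/38.2) + 212·(1/2)^(152/38.2) + 212·(1/2)^(82.5/38.2) + 212·(1/2)^(13/38.2)
      = 3.8092 + 13.444 + 47.447 + 167.45 ≈ 232.15 μg.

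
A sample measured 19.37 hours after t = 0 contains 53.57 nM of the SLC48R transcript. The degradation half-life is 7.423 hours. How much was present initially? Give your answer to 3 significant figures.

327 nM

Number of half-lives elapsed: n = 19.37/7.423 ≈ 2.6095.
A₀ = A × 2^n = 53.57 × 2^2.6095 = 53.57 × 6.1027 ≈ 326.92 nM.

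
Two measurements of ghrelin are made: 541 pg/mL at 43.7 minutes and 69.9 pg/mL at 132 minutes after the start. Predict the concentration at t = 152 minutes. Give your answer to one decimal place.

Over Δt = 132 − 43.7 = 88.3 minutes, the level fell by a factor of 541/69.9 ≈ 7.7396.
n = log₂(7.7396) ≈ 2.9523 half-lives, so t½ = 88.3/2.9523 ≈ 29.909 minutes.
From t = 132 to t = 152: 69.9 × (1/2)^((152−132)/29.909) ≈ 43.973 pg/mL.

44.0 pg/mL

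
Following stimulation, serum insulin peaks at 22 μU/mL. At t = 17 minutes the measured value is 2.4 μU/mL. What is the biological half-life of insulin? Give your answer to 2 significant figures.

5.3 minutes

A/A₀ = 2.4/22 ≈ 0.10909.
n = log₂(9.1667) ≈ 3.1964 half-lives elapsed in 17 minutes.
t½ = 17/3.1964 ≈ 5.3185 minutes.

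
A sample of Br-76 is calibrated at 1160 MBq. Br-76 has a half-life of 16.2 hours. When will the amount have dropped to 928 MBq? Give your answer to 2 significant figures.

Fraction remaining = 928/1160 ≈ 0.8.
n = log₂(1160/928) = ln(1.25)/ln 2 ≈ 0.32193 half-lives.
t = n × t½ = 0.32193 × 16.2 ≈ 5.2152 hours.

5.2 hours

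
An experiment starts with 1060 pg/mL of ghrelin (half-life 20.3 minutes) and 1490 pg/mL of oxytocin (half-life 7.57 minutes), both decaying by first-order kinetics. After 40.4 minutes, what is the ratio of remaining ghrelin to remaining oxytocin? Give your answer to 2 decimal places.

ghrelin: 1060 × (1/2)^(40.4/20.3) = 1060 × (1/2)^1.9901 ≈ 266.82 pg/mL.
oxytocin: 1490 × (1/2)^(40.4/7.57) = 1490 × (1/2)^5.3369 ≈ 36.867 pg/mL.
Ratio ≈ 266.82 / 36.867 ≈ 7.2373.

7.24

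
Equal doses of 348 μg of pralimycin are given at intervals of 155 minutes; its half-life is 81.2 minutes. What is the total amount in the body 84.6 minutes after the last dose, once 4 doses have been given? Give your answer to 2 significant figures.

The 4 doses were given 549.6, 394.6, 239.6, 84.6 minutes ago.
Total = 348·(1/2)^(549.6/81.2) + 348·(1/2)^(394.6/81.2) + 348·(1/2)^(239.6/81.2) + 348·(1/2)^(84.6/81.2)
      = 3.192 + 11.986 + 45.011 + 169.02 ≈ 229.21 μg.

230 μg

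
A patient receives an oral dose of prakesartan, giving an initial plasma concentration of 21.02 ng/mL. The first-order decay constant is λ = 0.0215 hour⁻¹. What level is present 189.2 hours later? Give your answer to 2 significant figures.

t½ = ln 2 / λ = 0.69315 / 0.0215 ≈ 32.239 hours.
Number of half-lives: n = 189.2/32.239 ≈ 5.8686.
Remaining = 21.02 × (1/2)^5.8686 = 21.02 × 0.017115 ≈ 0.35976 ng/mL.

0.36 ng/mL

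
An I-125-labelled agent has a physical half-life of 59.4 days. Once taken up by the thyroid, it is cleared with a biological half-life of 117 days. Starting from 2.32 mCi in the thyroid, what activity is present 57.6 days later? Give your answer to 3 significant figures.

0.842 mCi

1/t_eff = 1/t_phys + 1/t_biol = 1/59.4 + 1/117 = 0.025382 per day.
t_eff = 59.4 × 117 / (59.4 + 117) ≈ 39.398 days.
Remaining = 2.32 × (1/2)^(57.6/39.398) = 2.32 × (1/2)^1.462 ≈ 0.84213 mCi.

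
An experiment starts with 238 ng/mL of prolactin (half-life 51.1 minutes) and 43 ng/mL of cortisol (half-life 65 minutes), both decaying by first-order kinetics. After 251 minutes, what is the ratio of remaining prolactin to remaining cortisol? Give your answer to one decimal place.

2.7

prolactin: 238 × (1/2)^(251/51.1) = 238 × (1/2)^4.9119 ≈ 7.9056 ng/mL.
cortisol: 43 × (1/2)^(251/65) = 43 × (1/2)^3.8615 ≈ 2.9582 ng/mL.
Ratio ≈ 7.9056 / 2.9582 ≈ 2.6724.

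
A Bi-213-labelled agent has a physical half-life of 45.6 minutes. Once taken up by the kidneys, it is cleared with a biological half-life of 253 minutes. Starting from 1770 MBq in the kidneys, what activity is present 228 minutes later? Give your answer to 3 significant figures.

29.6 MBq

1/t_eff = 1/t_phys + 1/t_biol = 1/45.6 + 1/253 = 0.025882 per minute.
t_eff = 45.6 × 253 / (45.6 + 253) ≈ 38.636 minutes.
Remaining = 1770 × (1/2)^(228/38.636) = 1770 × (1/2)^5.9012 ≈ 29.617 MBq.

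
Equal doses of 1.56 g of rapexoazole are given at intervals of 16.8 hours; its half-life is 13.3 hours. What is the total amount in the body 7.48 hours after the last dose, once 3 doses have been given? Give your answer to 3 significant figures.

The 3 doses were given 41.08, 24.28, 7.48 hours ago.
Total = 1.56·(1/2)^(41.08/13.3) + 1.56·(1/2)^(24.28/13.3) + 1.56·(1/2)^(7.48/13.3)
      = 0.18337 + 0.44012 + 1.0564 ≈ 1.6799 g.

1.68 g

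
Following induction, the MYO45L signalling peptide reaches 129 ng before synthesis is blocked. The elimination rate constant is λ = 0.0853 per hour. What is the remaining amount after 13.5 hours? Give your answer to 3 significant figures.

t½ = ln 2 / λ = 0.69315 / 0.0853 ≈ 8.126 hours.
Number of half-lives: n = 13.5/8.126 ≈ 1.6613.
Remaining = 129 × (1/2)^1.6613 = 129 × 0.31615 ≈ 40.783 ng.

40.8 ng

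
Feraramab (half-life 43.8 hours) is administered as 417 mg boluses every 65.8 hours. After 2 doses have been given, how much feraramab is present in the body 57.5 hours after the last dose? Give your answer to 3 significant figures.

227 mg

The 2 doses were given 123.3, 57.5 hours ago.
Total = 417·(1/2)^(123.3/43.8) + 417·(1/2)^(57.5/43.8)
      = 59.254 + 167.86 ≈ 227.11 mg.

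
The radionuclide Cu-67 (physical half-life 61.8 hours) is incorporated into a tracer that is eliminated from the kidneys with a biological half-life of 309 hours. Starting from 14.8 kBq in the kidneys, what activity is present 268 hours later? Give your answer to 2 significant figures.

1/t_eff = 1/t_phys + 1/t_biol = 1/61.8 + 1/309 = 0.019417 per hour.
t_eff = 61.8 × 309 / (61.8 + 309) ≈ 51.5 hours.
Remaining = 14.8 × (1/2)^(268/51.5) = 14.8 × (1/2)^5.2039 ≈ 0.40155 kBq.

0.40 kBq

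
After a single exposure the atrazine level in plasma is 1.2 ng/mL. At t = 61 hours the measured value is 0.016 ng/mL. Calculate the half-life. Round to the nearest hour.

A/A₀ = 0.016/1.2 ≈ 0.013333.
n = log₂(75) ≈ 6.2288 half-lives elapsed in 61 hours.
t½ = 61/6.2288 ≈ 9.7932 hours.

10 hours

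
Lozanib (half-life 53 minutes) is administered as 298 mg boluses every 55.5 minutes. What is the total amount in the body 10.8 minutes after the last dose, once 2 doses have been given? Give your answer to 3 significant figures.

The 2 doses were given 66.3, 10.8 minutes ago.
Total = 298·(1/2)^(66.3/53) + 298·(1/2)^(10.8/53)
      = 125.21 + 258.75 ≈ 383.96 mg.

384 mg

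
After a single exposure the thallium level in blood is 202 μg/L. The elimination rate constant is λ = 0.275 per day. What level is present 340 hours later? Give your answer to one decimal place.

4.1 μg/L

t½ = ln 2 / λ = 0.69315 / 0.275 ≈ 2.5205 days.
Convert the elapsed time: 340 hours = 14.1667 days.
Number of half-lives: n = 14.1667/2.5205 ≈ 5.6205.
Remaining = 202 × (1/2)^5.6205 = 202 × 0.020326 ≈ 4.1059 μg/L.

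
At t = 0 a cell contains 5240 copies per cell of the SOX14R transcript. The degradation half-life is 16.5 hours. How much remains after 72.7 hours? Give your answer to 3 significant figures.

Number of half-lives: n = 72.7/16.5 ≈ 4.4061.
Remaining = 5240 × (1/2)^4.4061 = 5240 × 0.047168 ≈ 247.16 copies per cell.

247 copies per cell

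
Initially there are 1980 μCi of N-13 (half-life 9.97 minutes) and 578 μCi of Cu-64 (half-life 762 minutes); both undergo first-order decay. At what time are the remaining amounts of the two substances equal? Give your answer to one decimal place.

17.9 minutes

Set 1980·(1/2)^(t/9.97) = 578·(1/2)^(t/762).
Taking log₂: log₂(1980/578) = t·(1/9.97 − 1/762).
log₂(3.4256) = 1.7764; 1/9.97 − 1/762 = 0.098989.
t = 1.7764 / 0.098989 ≈ 17.945 minutes.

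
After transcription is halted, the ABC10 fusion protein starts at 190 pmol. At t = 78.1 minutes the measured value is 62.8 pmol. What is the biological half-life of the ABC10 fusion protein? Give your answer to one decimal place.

A/A₀ = 62.8/190 ≈ 0.33053.
n = log₂(3.0255) ≈ 1.5972 half-lives elapsed in 78.1 minutes.
t½ = 78.1/1.5972 ≈ 48.899 minutes.

48.9 minutes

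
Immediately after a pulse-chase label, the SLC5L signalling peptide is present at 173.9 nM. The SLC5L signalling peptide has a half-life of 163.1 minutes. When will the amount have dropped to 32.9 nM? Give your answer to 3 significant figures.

Fraction remaining = 32.9/173.9 ≈ 0.18919.
n = log₂(173.9/32.9) = ln(5.2857)/ln 2 ≈ 2.4021 half-lives.
t = n × t½ = 2.4021 × 163.1 ≈ 391.78 minutes.

392 minutes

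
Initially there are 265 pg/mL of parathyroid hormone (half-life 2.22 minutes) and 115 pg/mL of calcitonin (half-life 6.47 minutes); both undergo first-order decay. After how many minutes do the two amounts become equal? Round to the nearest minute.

Set 265·(1/2)^(t/2.22) = 115·(1/2)^(t/6.47).
Taking log₂: log₂(265/115) = t·(1/2.22 − 1/6.47).
log₂(2.3043) = 1.2044; 1/2.22 − 1/6.47 = 0.29589.
t = 1.2044 / 0.29589 ≈ 4.0703 minutes.

4 minutes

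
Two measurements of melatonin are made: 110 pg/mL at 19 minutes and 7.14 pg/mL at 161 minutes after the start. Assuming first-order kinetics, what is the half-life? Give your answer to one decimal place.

36.0 minutes

Over Δt = 161 − 19 = 142 minutes, the level fell by a factor of 110/7.14 ≈ 15.406.
n = log₂(15.406) ≈ 3.9454 half-lives, so t½ = 142/3.9454 ≈ 35.991 minutes.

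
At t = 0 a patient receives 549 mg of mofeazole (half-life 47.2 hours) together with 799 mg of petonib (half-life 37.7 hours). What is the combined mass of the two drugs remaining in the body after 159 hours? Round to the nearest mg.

96 mg

mofeazole: 549 × (1/2)^(159/47.2) = 549 × (1/2)^3.3686 ≈ 53.151 mg.
petonib: 799 × (1/2)^(159/37.7) = 799 × (1/2)^4.2175 ≈ 42.949 mg.
Total = 53.151 + 42.949 ≈ 96.1 mg.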